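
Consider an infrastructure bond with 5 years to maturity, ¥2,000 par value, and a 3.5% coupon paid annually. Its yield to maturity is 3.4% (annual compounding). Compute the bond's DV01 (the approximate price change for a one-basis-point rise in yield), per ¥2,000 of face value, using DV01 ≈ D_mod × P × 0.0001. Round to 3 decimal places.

¥0.908

Periodic yield y = 0.034.
  t   CF        PV=CF/(1+0.034)^t    t·PV
  1        70.00        67.6983        67.6983
  2        70.00        65.4722       130.9444
  3        70.00        63.3193       189.9580
  4        70.00        61.2373       244.9491
  5     2,070.00     1,751.3286     8,756.6432
  Σ                  2,009.0557     9,390.1931
P = 2,009.0557; D_Mac = 4.67393 yrs; D_mod = 4.52025 yrs.
DV01 ≈ 4.52025 × 2,009.0557 × 0.0001 = 0.908142.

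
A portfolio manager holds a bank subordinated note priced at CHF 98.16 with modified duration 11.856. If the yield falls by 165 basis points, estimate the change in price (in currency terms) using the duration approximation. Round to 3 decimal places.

Duration approximation: ΔP/P ≈ -D_mod · Δy = -11.856 × (-0.0165) = +0.195624.
ΔP ≈ 98.16 × (+0.195624) = +19.20245184.

+CHF 19.202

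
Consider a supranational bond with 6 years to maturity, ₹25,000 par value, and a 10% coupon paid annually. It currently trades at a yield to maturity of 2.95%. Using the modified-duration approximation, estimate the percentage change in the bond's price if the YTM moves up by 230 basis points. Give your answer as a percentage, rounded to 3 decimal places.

Periodic yield y = 0.0295. Modified duration first:
  t   CF        PV=CF/(1+0.0295)^t    t·PV
  1     2,500.00     2,428.3633     2,428.3633
  2     2,500.00     2,358.7793     4,717.5586
  3     2,500.00     2,291.1892     6,873.5676
  4     2,500.00     2,225.5359     8,902.1436
  5     2,500.00     2,161.7639    10,808.8193
  6    27,500.00    23,098.0112   138,588.0674
  Σ                 34,563.6428   172,318.5198
P = 34,563.6428; D_Mac = 4.98554 yrs; D_mod = 4.98554/(1+0.0295) = 4.84268 yrs.
ΔP/P ≈ -D_mod · Δy = -4.84268 × (+0.023) = -0.111382 = -11.1382%.

-11.138%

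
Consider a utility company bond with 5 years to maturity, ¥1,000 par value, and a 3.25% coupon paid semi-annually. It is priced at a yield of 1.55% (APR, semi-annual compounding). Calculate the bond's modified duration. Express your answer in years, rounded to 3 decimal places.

4.635 years

Periodic yield y = 0.00775. First find Macaulay duration:
  t   CF        PV=CF/(1+0.00775)^t    t·PV
  1        16.25        16.1250        16.1250
  2        16.25        16.0010        32.0020
  3        16.25        15.8780        47.6339
  4        16.25        15.7559        63.0234
  5        16.25        15.6347        78.1735
  6        16.25        15.5145        93.0867
  7        16.25        15.3951       107.7660
  8        16.25        15.2767       122.2140
  9        16.25        15.1593       136.4334
  10    1,016.25       940.7462     9,407.4624
  Σ                  1,081.4864    10,103.9204
P = 1,081.4864; Macaulay duration = 10,103.9204 / 1,081.4864 = 9.34262 half-year periods = 4.67131 years.
Modified duration = D_Mac / (1 + y) = 4.67131 / 1.00775 = 4.63539 years.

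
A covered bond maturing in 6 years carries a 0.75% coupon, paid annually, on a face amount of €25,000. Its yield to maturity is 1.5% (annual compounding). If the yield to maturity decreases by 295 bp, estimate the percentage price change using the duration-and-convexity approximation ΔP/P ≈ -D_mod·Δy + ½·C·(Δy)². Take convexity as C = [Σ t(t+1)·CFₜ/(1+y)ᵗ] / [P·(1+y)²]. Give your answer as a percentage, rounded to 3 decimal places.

With y = 0.015:
  t   CF        PV=CF/(1+0.015)^t    t·PV        t(t+1)·PV
  1       187.50       184.7291       184.7291         369.4581
  2       187.50       181.9991       363.9982       1,091.9945
  3       187.50       179.3094       537.9283       2,151.7132
  4       187.50       176.6595       706.6382       3,533.1909
  5       187.50       174.0488       870.2441       5,221.4643
  6    25,187.50    23,035.0315   138,210.1888     967,471.3219
  Σ                 23,931.7774   140,873.7266     979,839.1429
P = 23,931.7774; D_Mac = 5.88647 yrs; D_mod = 5.79948 yrs; C = 39.74182.
Duration effect: -5.79948 × (-0.0295) = +0.171085
Convexity effect: 0.5 × 39.74182 × (-0.0295)² = +0.0172927
ΔP/P ≈ +0.171085 + 0.0172927 = +0.188377 = +18.8377%.

+18.838%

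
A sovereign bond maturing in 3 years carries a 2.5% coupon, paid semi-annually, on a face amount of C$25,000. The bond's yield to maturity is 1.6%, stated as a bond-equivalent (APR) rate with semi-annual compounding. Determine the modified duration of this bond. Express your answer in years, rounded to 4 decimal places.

Periodic yield y = 0.008. First find Macaulay duration:
  t   CF        PV=CF/(1+0.008)^t    t·PV
  1       312.50       310.0198       310.0198
  2       312.50       307.5594       615.1187
  3       312.50       305.1184       915.3553
  4       312.50       302.6968     1,210.7874
  5       312.50       300.2945     1,501.4724
  6    25,312.50    24,130.8071   144,784.8426
  Σ                 25,656.4961   149,337.5962
P = 25,656.4961; Macaulay duration = 149,337.5962 / 25,656.4961 = 5.82065 half-year periods = 2.91033 years.
Modified duration = D_Mac / (1 + y) = 2.91033 / 1.008 = 2.88723 years.

2.8872 years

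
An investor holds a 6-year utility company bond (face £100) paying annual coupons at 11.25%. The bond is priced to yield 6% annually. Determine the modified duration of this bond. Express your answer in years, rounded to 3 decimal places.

Periodic yield y = 0.06. First find Macaulay duration:
  t   CF        PV=CF/(1+0.06)^t    t·PV
  1        11.25        10.6132        10.6132
  2        11.25        10.0125        20.0249
  3        11.25         9.4457        28.3372
  4        11.25         8.9111        35.6442
  5        11.25         8.4067        42.0333
  6       111.25        78.4269       470.5612
  Σ                    125.8160       607.2139
P = 125.8160; Macaulay duration = 607.2139 / 125.8160 = 4.82621 years.
Modified duration = D_Mac / (1 + y) = 4.82621 / 1.06 = 4.55303 years.

4.553 years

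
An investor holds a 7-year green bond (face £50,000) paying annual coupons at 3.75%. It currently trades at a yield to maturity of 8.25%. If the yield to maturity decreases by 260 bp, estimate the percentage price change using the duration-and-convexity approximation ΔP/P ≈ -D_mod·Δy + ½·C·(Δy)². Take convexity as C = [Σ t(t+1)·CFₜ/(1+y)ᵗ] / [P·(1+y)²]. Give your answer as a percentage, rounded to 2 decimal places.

With y = 0.0825:
  t   CF        PV=CF/(1+0.0825)^t    t·PV        t(t+1)·PV
  1     1,875.00     1,732.1016     1,732.1016       3,464.2032
  2     1,875.00     1,600.0939     3,200.1877       9,600.5632
  3     1,875.00     1,478.1468     4,434.4403      17,737.7612
  4     1,875.00     1,365.4935     5,461.9742      27,309.8709
  5     1,875.00     1,261.4259     6,307.1295      37,842.7773
  6     1,875.00     1,165.2895     6,991.7371      48,942.1600
  7    51,875.00    29,782.6114   208,478.2796   1,667,826.2370
  Σ                 38,385.1626   236,605.8501   1,812,723.5728
P = 38,385.1626; D_Mac = 6.16399 yrs; D_mod = 5.69422 yrs; C = 40.30068.
Duration effect: -5.69422 × (-0.026) = +0.148050
Convexity effect: 0.5 × 40.30068 × (-0.026)² = +0.0136216
ΔP/P ≈ +0.148050 + 0.0136216 = +0.161671 = +16.1671%.

+16.17%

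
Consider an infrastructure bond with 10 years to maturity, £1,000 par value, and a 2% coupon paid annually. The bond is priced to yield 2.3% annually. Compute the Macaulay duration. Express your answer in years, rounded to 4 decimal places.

Periodic yield y = 0.023. Discount each cash flow and weight by its year:
  t   CF        PV=CF/(1+0.023)^t    t·PV
  1        20.00        19.5503        19.5503
  2        20.00        19.1108        38.2216
  3        20.00        18.6811        56.0434
  4        20.00        18.2611        73.0445
  5        20.00        17.8506        89.2528
  6        20.00        17.4492       104.6954
  7        20.00        17.0569       119.3984
  8        20.00        16.6734       133.3874
  9        20.00        16.2986       146.6871
  10    1,020.00       812.5383     8,125.3829
  Σ                    973.4704     8,905.6638
Price P = Σ PV = 973.4704.
Macaulay duration = Σ(t·PV) / P = 8,905.6638 / 973.4704 = 9.14837 years.

9.1484 years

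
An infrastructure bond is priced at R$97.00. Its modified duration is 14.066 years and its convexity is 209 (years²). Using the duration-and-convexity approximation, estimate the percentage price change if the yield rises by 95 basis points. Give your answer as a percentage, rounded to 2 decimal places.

-12.42%

Duration effect: -D_mod·Δy = -14.066 × (+0.0095) = -0.133627
Convexity effect: ½·C·(Δy)² = 0.5 × 209 × (0.0095)² = +0.009431125
ΔP/P ≈ -0.133627 + 0.009431125 = -0.124195875
= -12.4195875%.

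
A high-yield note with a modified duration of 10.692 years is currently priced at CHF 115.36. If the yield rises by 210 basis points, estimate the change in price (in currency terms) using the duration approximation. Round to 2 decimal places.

-CHF 25.90

Duration approximation: ΔP/P ≈ -D_mod · Δy = -10.692 × (+0.021) = -0.224532.
ΔP ≈ 115.36 × (-0.224532) = -25.90201152.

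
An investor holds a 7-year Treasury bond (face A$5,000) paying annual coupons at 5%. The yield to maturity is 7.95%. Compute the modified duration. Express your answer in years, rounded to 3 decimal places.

Periodic yield y = 0.0795. First find Macaulay duration:
  t   CF        PV=CF/(1+0.0795)^t    t·PV
  1       250.00       231.5887       231.5887
  2       250.00       214.5333       429.0666
  3       250.00       198.7340       596.2019
  4       250.00       184.0981       736.3926
  5       250.00       170.5402       852.7010
  6       250.00       157.9807       947.8844
  7     5,250.00     3,073.2704    21,512.8930
  Σ                  4,230.7455    25,306.7282
P = 4,230.7455; Macaulay duration = 25,306.7282 / 4,230.7455 = 5.98162 years.
Modified duration = D_Mac / (1 + y) = 5.98162 / 1.0795 = 5.54111 years.

5.541 years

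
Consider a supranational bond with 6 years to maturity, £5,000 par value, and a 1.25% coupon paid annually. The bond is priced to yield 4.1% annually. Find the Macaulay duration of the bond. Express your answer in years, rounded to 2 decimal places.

Periodic yield y = 0.041. Discount each cash flow and weight by its year:
  t   CF        PV=CF/(1+0.041)^t    t·PV
  1        62.50        60.0384        60.0384
  2        62.50        57.6738       115.3476
  3        62.50        55.4023       166.2069
  4        62.50        53.2203       212.8811
  5        62.50        51.1242       255.6209
  6     5,062.50     3,977.9623    23,867.7736
  Σ                  4,255.4212    24,677.8685
Price P = Σ PV = 4,255.4212.
Macaulay duration = Σ(t·PV) / P = 24,677.8685 / 4,255.4212 = 5.79916 years.

5.80 years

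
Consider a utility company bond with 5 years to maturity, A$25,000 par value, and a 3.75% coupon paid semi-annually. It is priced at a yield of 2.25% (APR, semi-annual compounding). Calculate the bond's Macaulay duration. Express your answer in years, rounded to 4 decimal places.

Periodic yield y = 0.01125. Discount each cash flow and weight by its period:
  t   CF        PV=CF/(1+0.01125)^t    t·PV
  1       468.75       463.5352       463.5352
  2       468.75       458.3785       916.7569
  3       468.75       453.2791     1,359.8372
  4       468.75       448.2364     1,792.9457
  5       468.75       443.2499     2,216.2493
  6       468.75       438.3188     2,629.9126
  7       468.75       433.4425     3,034.0978
  8       468.75       428.6206     3,428.9645
  9       468.75       423.8522     3,814.6700
  10   25,468.75    22,773.1069   227,731.0687
  Σ                 26,764.0200   247,388.0381
Price P = Σ PV = 26,764.0200.
Macaulay duration = Σ(t·PV) / P = 247,388.0381 / 26,764.0200 = 9.24331 half-year periods.
In years: 9.24331 / 2 = 4.62165 years.

4.6217 years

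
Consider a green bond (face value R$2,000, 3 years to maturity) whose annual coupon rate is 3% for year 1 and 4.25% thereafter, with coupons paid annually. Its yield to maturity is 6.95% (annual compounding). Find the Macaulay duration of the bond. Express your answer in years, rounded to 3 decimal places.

Periodic yield y = 0.0695. Discount each cash flow and weight by its year:
  t   CF        PV=CF/(1+0.0695)^t    t·PV
  1        60.00        56.1010        56.1010
  2        85.00        74.3117       148.6235
  3     2,085.00     1,704.3693     5,113.1078
  Σ                  1,834.7820     5,317.8322
Price P = Σ PV = 1,834.7820.
Macaulay duration = Σ(t·PV) / P = 5,317.8322 / 1,834.7820 = 2.89835 years.

2.898 years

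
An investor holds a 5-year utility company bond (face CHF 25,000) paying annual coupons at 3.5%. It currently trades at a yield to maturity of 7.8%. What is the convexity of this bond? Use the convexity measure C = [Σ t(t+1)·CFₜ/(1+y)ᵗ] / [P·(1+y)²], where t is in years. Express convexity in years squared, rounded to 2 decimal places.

With y = 0.078:
  t   CF        PV=CF/(1+0.078)^t    t·PV        t(t+1)·PV
  1       875.00       811.6883       811.6883       1,623.3766
  2       875.00       752.9576     1,505.9152       4,517.7457
  3       875.00       698.4765     2,095.4294       8,381.7174
  4       875.00       647.9373     2,591.7494      12,958.7468
  5    25,875.00    17,774.0564    88,870.2821     533,221.6924
  Σ                 20,685.1161    95,875.0643     560,703.2790
P = 20,685.1161.
Convexity = Σ t(t+1)·PV / [P·(1+y)²] = 560,703.2790 / (20,685.1161 × 1.162084) = 23.32586.

23.33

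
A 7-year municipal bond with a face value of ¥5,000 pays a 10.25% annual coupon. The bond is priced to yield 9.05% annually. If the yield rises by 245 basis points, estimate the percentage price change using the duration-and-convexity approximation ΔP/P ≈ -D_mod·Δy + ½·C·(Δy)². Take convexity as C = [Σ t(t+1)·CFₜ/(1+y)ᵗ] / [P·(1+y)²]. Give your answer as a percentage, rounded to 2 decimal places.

-11.09%

With y = 0.0905:
  t   CF        PV=CF/(1+0.0905)^t    t·PV        t(t+1)·PV
  1       512.50       469.9679       469.9679         939.9358
  2       512.50       430.9655       861.9310       2,585.7931
  3       512.50       395.1999     1,185.5998       4,742.3992
  4       512.50       362.4025     1,449.6100       7,248.0501
  5       512.50       332.3269     1,661.6346       9,969.8075
  6       512.50       304.7473     1,828.4837      12,799.3861
  7     5,512.50     3,005.8611    21,041.0279     168,328.2235
  Σ                  5,301.4712    28,498.2550     206,613.5954
P = 5,301.4712; D_Mac = 5.37554 yrs; D_mod = 4.92942 yrs; C = 32.77262.
Duration effect: -4.92942 × (+0.0245) = -0.120771
Convexity effect: 0.5 × 32.77262 × (0.0245)² = +0.0098359
ΔP/P ≈ -0.120771 + 0.0098359 = -0.110935 = -11.0935%.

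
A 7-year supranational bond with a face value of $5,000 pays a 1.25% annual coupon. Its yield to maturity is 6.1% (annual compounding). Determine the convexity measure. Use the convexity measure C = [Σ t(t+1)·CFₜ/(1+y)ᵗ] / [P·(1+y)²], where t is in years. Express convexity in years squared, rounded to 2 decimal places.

46.86

With y = 0.061:
  t   CF        PV=CF/(1+0.061)^t    t·PV        t(t+1)·PV
  1        62.50        58.9067        58.9067         117.8134
  2        62.50        55.5200       111.0399         333.1198
  3        62.50        52.3280       156.9839         627.9356
  4        62.50        49.3195       197.2779         986.3896
  5        62.50        46.4840       232.4198       1,394.5187
  6        62.50        43.8115       262.8688       1,840.0813
  7     5,062.50     3,344.7014    23,412.9096     187,303.2771
  Σ                  3,651.0709    24,432.4066     192,603.1355
P = 3,651.0709.
Convexity = Σ t(t+1)·PV / [P·(1+y)²] = 192,603.1355 / (3,651.0709 × 1.125721) = 46.86108.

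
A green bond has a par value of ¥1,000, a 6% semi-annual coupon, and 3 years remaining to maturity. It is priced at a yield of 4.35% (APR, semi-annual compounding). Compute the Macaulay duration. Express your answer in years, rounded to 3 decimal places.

Periodic yield y = 0.02175. Discount each cash flow and weight by its period:
  t   CF        PV=CF/(1+0.02175)^t    t·PV
  1        30.00        29.3614        29.3614
  2        30.00        28.7364        57.4727
  3        30.00        28.1247        84.3740
  4        30.00        27.5260       110.1039
  5        30.00        26.9400       134.7001
  6     1,030.00       905.2517     5,431.5102
  Σ                  1,045.9401     5,847.5223
Price P = Σ PV = 1,045.9401.
Macaulay duration = Σ(t·PV) / P = 5,847.5223 / 1,045.9401 = 5.59069 half-year periods.
In years: 5.59069 / 2 = 2.79534 years.

2.795 years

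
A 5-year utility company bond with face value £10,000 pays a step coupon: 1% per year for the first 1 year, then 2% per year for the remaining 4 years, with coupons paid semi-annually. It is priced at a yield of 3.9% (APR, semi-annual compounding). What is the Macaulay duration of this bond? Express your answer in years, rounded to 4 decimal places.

4.8138 years

Periodic yield y = 0.0195. Discount each cash flow and weight by its period:
  t   CF        PV=CF/(1+0.0195)^t    t·PV
  1        50.00        49.0436        49.0436
  2        50.00        48.1056        96.2112
  3       100.00        94.3709       283.1128
  4       100.00        92.5659       370.2636
  5       100.00        90.7954       453.9770
  6       100.00        89.0588       534.3525
  7       100.00        87.3553       611.4873
  8       100.00        85.6845       685.4758
  9       100.00        84.0456       756.4103
  10   10,100.00     8,326.2428    83,262.4283
  Σ                  9,047.2685    87,102.7626
Price P = Σ PV = 9,047.2685.
Macaulay duration = Σ(t·PV) / P = 87,102.7626 / 9,047.2685 = 9.62752 half-year periods.
In years: 9.62752 / 2 = 4.81376 years.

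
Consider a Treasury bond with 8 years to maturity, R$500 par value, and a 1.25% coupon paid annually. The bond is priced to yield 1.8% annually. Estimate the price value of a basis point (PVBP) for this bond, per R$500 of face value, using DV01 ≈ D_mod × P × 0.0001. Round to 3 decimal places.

Periodic yield y = 0.018.
  t   CF        PV=CF/(1+0.018)^t    t·PV
  1         6.25         6.1395         6.1395
  2         6.25         6.0309        12.0619
  3         6.25         5.9243        17.7729
  4         6.25         5.8195        23.2782
  5         6.25         5.7166        28.5832
  6         6.25         5.6156        33.6934
  7         6.25         5.5163        38.6139
  8       506.25       438.9174     3,511.3393
  Σ                    479.6802     3,671.4822
P = 479.6802; D_Mac = 7.65402 yrs; D_mod = 7.51869 yrs.
DV01 ≈ 7.51869 × 479.6802 × 0.0001 = 0.360656.

R$0.361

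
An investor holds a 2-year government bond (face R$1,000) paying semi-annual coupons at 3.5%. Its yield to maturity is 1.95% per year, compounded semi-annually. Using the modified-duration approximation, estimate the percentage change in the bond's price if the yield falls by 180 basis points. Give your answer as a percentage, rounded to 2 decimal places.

Periodic yield y = 0.00975. Modified duration first:
  t   CF        PV=CF/(1+0.00975)^t    t·PV
  1        17.50        17.3310        17.3310
  2        17.50        17.1637        34.3274
  3        17.50        16.9979        50.9938
  4     1,017.50       978.7662     3,915.0649
  Σ                  1,030.2589     4,017.7171
P = 1,030.2589; D_Mac = 3.89972 half-year periods = 1.94986 yrs; D_mod = 1.94986/(1+0.00975) = 1.93103 yrs.
ΔP/P ≈ -D_mod · Δy = -1.93103 × (-0.018) = +0.034759 = +3.4759%.

+3.48%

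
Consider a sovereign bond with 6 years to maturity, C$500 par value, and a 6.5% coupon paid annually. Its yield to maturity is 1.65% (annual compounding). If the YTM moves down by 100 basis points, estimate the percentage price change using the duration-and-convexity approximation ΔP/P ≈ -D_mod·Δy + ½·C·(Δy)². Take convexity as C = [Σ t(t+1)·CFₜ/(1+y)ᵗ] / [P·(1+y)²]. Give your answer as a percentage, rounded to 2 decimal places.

+5.35%

With y = 0.0165:
  t   CF        PV=CF/(1+0.0165)^t    t·PV        t(t+1)·PV
  1        32.50        31.9725        31.9725          63.9449
  2        32.50        31.4535        62.9069         188.7208
  3        32.50        30.9429        92.8287         371.3150
  4        32.50        30.4406       121.7626         608.8129
  5        32.50        29.9465       149.7326         898.3958
  6       532.50       482.6978     2,896.1868      20,273.3074
  Σ                    637.4538     3,355.3901      22,404.4967
P = 637.4538; D_Mac = 5.26374 yrs; D_mod = 5.17830 yrs; C = 34.01510.
Duration effect: -5.17830 × (-0.01) = +0.051783
Convexity effect: 0.5 × 34.01510 × (-0.01)² = +0.0017008
ΔP/P ≈ +0.051783 + 0.0017008 = +0.053484 = +5.3484%.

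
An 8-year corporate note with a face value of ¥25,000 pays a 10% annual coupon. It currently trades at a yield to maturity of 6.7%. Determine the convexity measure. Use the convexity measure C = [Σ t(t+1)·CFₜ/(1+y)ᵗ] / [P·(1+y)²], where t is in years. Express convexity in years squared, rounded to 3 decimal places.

With y = 0.067:
  t   CF        PV=CF/(1+0.067)^t    t·PV        t(t+1)·PV
  1     2,500.00     2,343.0178     2,343.0178       4,686.0356
  2     2,500.00     2,195.8930     4,391.7860      13,175.3579
  3     2,500.00     2,058.0065     6,174.0196      24,696.0785
  4     2,500.00     1,928.7784     7,715.1135      38,575.5677
  5     2,500.00     1,807.6648     9,038.3242      54,229.9453
  6     2,500.00     1,694.1564    10,164.9382      71,154.5674
  7     2,500.00     1,587.7754    11,114.4279      88,915.4232
  8    27,500.00    16,368.8187   130,950.5496   1,178,554.9462
  Σ                 29,984.1110   181,892.1768   1,473,987.9217
P = 29,984.1110.
Convexity = Σ t(t+1)·PV / [P·(1+y)²] = 1,473,987.9217 / (29,984.1110 × 1.138489) = 43.17913.

43.179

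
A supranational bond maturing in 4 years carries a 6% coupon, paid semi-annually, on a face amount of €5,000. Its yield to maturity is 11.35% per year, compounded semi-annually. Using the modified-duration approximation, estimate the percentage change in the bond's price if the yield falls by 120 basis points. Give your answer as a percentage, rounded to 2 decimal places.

Periodic yield y = 0.05675. Modified duration first:
  t   CF        PV=CF/(1+0.05675)^t    t·PV
  1       150.00       141.9446       141.9446
  2       150.00       134.3219       268.6438
  3       150.00       127.1085       381.3254
  4       150.00       120.2824       481.1298
  5       150.00       113.8230       569.1149
  6       150.00       107.7104       646.2625
  7       150.00       101.9261       713.4828
  8     5,150.00     3,311.5337    26,492.2695
  Σ                  4,158.6506    29,694.1733
P = 4,158.6506; D_Mac = 7.14034 half-year periods = 3.57017 yrs; D_mod = 3.57017/(1+0.05675) = 3.37844 yrs.
ΔP/P ≈ -D_mod · Δy = -3.37844 × (-0.012) = +0.040541 = +4.0541%.

+4.05%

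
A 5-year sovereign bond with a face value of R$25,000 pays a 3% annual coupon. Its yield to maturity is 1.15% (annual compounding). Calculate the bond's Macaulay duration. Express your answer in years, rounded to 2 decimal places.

4.73 years

Periodic yield y = 0.0115. Discount each cash flow and weight by its year:
  t   CF        PV=CF/(1+0.0115)^t    t·PV
  1       750.00       741.4731       741.4731
  2       750.00       733.0431     1,466.0861
  3       750.00       724.7089     2,174.1267
  4       750.00       716.4695     2,865.8781
  5    25,750.00    24,319.1168   121,595.5838
  Σ                 27,234.8113   128,843.1478
Price P = Σ PV = 27,234.8113.
Macaulay duration = Σ(t·PV) / P = 128,843.1478 / 27,234.8113 = 4.73083 years.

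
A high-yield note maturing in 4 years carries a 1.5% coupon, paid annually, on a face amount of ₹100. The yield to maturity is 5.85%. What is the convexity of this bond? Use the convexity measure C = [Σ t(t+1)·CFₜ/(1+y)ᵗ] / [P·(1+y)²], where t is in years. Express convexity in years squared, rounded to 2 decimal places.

17.28

With y = 0.0585:
  t   CF        PV=CF/(1+0.0585)^t    t·PV        t(t+1)·PV
  1         1.50         1.4171         1.4171           2.8342
  2         1.50         1.3388         2.6776           8.0327
  3         1.50         1.2648         3.7944          15.1775
  4       101.50        80.8542       323.4168       1,617.0840
  Σ                     84.8749       331.3058       1,643.1284
P = 84.8749.
Convexity = Σ t(t+1)·PV / [P·(1+y)²] = 1,643.1284 / (84.8749 × 1.120422) = 17.27868.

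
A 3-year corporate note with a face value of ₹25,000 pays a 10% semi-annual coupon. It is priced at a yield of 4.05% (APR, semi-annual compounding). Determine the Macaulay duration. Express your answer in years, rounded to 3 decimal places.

Periodic yield y = 0.02025. Discount each cash flow and weight by its period:
  t   CF        PV=CF/(1+0.02025)^t    t·PV
  1     1,250.00     1,225.1899     1,225.1899
  2     1,250.00     1,200.8722     2,401.7445
  3     1,250.00     1,177.0372     3,531.1117
  4     1,250.00     1,153.6753     4,614.7012
  5     1,250.00     1,130.7771     5,653.8854
  6    26,250.00    23,274.9999   139,649.9992
  Σ                 29,162.5516   157,076.6319
Price P = Σ PV = 29,162.5516.
Macaulay duration = Σ(t·PV) / P = 157,076.6319 / 29,162.5516 = 5.38624 half-year periods.
In years: 5.38624 / 2 = 2.69312 years.

2.693 years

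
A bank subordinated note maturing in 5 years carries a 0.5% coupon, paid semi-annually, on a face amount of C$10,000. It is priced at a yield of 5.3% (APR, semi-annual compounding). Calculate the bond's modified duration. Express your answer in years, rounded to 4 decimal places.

Periodic yield y = 0.0265. First find Macaulay duration:
  t   CF        PV=CF/(1+0.0265)^t    t·PV
  1        25.00        24.3546        24.3546
  2        25.00        23.7259        47.4517
  3        25.00        23.1134        69.3401
  4        25.00        22.5167        90.0667
  5        25.00        21.9354       109.6769
  6        25.00        21.3691       128.2146
  7        25.00        20.8174       145.7221
  8        25.00        20.2800       162.2402
  9        25.00        19.7565       177.8083
  10   10,025.00     7,717.8235    77,178.2353
  Σ                  7,915.6925    78,133.1105
P = 7,915.6925; Macaulay duration = 78,133.1105 / 7,915.6925 = 9.87066 half-year periods = 4.93533 years.
Modified duration = D_Mac / (1 + y) = 4.93533 / 1.0265 = 4.80792 years.

4.8079 years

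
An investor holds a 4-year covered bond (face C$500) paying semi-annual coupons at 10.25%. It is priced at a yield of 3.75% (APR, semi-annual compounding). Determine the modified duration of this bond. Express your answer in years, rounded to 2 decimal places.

3.39 years

Periodic yield y = 0.01875. First find Macaulay duration:
  t   CF        PV=CF/(1+0.01875)^t    t·PV
  1       25.625        25.1534        25.1534
  2       25.625        24.6904        49.3809
  3       25.625        24.2360        72.7080
  4       25.625        23.7899        95.1598
  5       25.625        23.3521       116.7605
  6       25.625        22.9223       137.5338
  7       25.625        22.5004       157.5029
  8      525.625       453.0384     3,624.3074
  Σ                    619.6830     4,278.5066
P = 619.6830; Macaulay duration = 4,278.5066 / 619.6830 = 6.90435 half-year periods = 3.45217 years.
Modified duration = D_Mac / (1 + y) = 3.45217 / 1.01875 = 3.38864 years.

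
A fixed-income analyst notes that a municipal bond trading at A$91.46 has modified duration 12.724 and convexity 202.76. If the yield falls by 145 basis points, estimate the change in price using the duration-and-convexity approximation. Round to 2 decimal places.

Duration effect: -D_mod·Δy = -12.724 × (-0.0145) = +0.184498
Convexity effect: ½·C·(Δy)² = 0.5 × 202.76 × (-0.0145)² = +0.021315145
ΔP/P ≈ +0.184498 + 0.021315145 = +0.205813145
ΔP ≈ 91.46 × (+0.205813145) = +18.8236702417.

+A$18.82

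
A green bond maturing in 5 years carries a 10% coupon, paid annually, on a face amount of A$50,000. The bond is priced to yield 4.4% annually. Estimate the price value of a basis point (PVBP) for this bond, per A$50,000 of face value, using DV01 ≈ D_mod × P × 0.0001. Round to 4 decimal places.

Periodic yield y = 0.044.
  t   CF        PV=CF/(1+0.044)^t    t·PV
  1     5,000.00     4,789.2720     4,789.2720
  2     5,000.00     4,587.4253     9,174.8506
  3     5,000.00     4,394.0856    13,182.2567
  4     5,000.00     4,208.8942    16,835.5768
  5    55,000.00    44,346.5865   221,732.9324
  Σ                 62,326.2636   265,714.8885
P = 62,326.2636; D_Mac = 4.26329 yrs; D_mod = 4.08361 yrs.
DV01 ≈ 4.08361 × 62,326.2636 × 0.0001 = 25.451618.

A$25.4516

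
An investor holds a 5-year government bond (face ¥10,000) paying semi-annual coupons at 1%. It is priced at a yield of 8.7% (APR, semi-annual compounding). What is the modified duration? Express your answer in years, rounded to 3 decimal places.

4.658 years

Periodic yield y = 0.0435. First find Macaulay duration:
  t   CF        PV=CF/(1+0.0435)^t    t·PV
  1        50.00        47.9157        47.9157
  2        50.00        45.9182        91.8365
  3        50.00        44.0040       132.0121
  4        50.00        42.1697       168.6787
  5        50.00        40.4118       202.0588
  6        50.00        38.7271       232.3628
  7        50.00        37.1127       259.7891
  8        50.00        35.5656       284.5250
  9        50.00        34.0830       306.7471
  10   10,050.00     6,565.1028    65,651.0275
  Σ                  6,931.0106    67,376.9531
P = 6,931.0106; Macaulay duration = 67,376.9531 / 6,931.0106 = 9.72109 half-year periods = 4.86054 years.
Modified duration = D_Mac / (1 + y) = 4.86054 / 1.0435 = 4.65792 years.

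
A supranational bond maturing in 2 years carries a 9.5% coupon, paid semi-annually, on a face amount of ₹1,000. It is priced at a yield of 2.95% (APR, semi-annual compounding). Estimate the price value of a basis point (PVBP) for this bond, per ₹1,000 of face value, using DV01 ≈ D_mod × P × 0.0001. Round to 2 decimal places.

₹0.21

Periodic yield y = 0.01475.
  t   CF        PV=CF/(1+0.01475)^t    t·PV
  1        47.50        46.8096        46.8096
  2        47.50        46.1292        92.2583
  3        47.50        45.4586       136.3759
  4     1,047.50       987.9109     3,951.6437
  Σ                  1,126.3083     4,227.0875
P = 1,126.3083; D_Mac = 3.75305 half-year periods = 1.87652 yrs; D_mod = 1.84925 yrs.
DV01 ≈ 1.84925 × 1,126.3083 × 0.0001 = 0.208282.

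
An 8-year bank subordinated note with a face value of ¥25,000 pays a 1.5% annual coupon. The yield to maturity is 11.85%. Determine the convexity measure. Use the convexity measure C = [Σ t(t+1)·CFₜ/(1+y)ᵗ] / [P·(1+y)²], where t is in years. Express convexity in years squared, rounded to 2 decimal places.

With y = 0.1185:
  t   CF        PV=CF/(1+0.1185)^t    t·PV        t(t+1)·PV
  1       375.00       335.2705       335.2705         670.5409
  2       375.00       299.7501       599.5001       1,798.5004
  3       375.00       267.9929       803.9787       3,215.9149
  4       375.00       239.6003       958.4011       4,792.0055
  5       375.00       214.2157     1,071.0786       6,426.4714
  6       375.00       191.5205     1,149.1232       8,043.8623
  7       375.00       171.2298     1,198.6086       9,588.8688
  8    25,375.00    10,359.0074    82,872.0592     745,848.5331
  Σ                 12,078.5872    88,988.0200     780,384.6973
P = 12,078.5872.
Convexity = Σ t(t+1)·PV / [P·(1+y)²] = 780,384.6973 / (12,078.5872 × 1.251042) = 51.64409.

51.64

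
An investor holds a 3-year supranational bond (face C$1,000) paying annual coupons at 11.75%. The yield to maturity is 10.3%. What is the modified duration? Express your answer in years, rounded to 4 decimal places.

Periodic yield y = 0.103. First find Macaulay duration:
  t   CF        PV=CF/(1+0.103)^t    t·PV
  1       117.50       106.5277       106.5277
  2       117.50        96.5799       193.1598
  3     1,117.50       832.7622     2,498.2865
  Σ                  1,035.8698     2,797.9740
P = 1,035.8698; Macaulay duration = 2,797.9740 / 1,035.8698 = 2.70109 years.
Modified duration = D_Mac / (1 + y) = 2.70109 / 1.103 = 2.44885 years.

2.4489 years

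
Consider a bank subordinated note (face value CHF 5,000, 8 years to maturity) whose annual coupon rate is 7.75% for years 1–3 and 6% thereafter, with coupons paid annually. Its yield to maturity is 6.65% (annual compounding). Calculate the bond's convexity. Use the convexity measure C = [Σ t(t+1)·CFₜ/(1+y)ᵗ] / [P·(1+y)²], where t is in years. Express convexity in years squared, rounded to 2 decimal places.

46.28

With y = 0.0665:
  t   CF        PV=CF/(1+0.0665)^t    t·PV        t(t+1)·PV
  1       387.50       363.3380       363.3380         726.6760
  2       387.50       340.6826       681.3653       2,044.0958
  3       387.50       319.4399       958.3196       3,833.2785
  4       300.00       231.8878       927.5510       4,637.7551
  5       300.00       217.4287     1,087.1437       6,522.8623
  6       300.00       203.8713     1,223.2278       8,562.5947
  7       300.00       191.1592     1,338.1145      10,704.9160
  8     5,300.00     3,166.5693    25,332.5541     227,992.9866
  Σ                  5,034.3768    31,911.6140     265,025.1650
P = 5,034.3768.
Convexity = Σ t(t+1)·PV / [P·(1+y)²] = 265,025.1650 / (5,034.3768 × 1.137422) = 46.28281.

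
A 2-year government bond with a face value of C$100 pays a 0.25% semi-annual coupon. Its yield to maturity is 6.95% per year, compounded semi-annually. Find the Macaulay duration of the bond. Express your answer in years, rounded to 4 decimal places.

Periodic yield y = 0.03475. Discount each cash flow and weight by its period:
  t   CF        PV=CF/(1+0.03475)^t    t·PV
  1        0.125         0.1208         0.1208
  2        0.125         0.1167         0.2335
  3        0.125         0.1128         0.3385
  4      100.125        87.3375       349.3500
  Σ                     87.6879       350.0428
Price P = Σ PV = 87.6879.
Macaulay duration = Σ(t·PV) / P = 350.0428 / 87.6879 = 3.99192 half-year periods.
In years: 3.99192 / 2 = 1.99596 years.

1.9960 years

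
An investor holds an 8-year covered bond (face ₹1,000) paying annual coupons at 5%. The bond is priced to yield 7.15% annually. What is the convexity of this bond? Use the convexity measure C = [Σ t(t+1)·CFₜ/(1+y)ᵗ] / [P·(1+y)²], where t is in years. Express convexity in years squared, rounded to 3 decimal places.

With y = 0.0715:
  t   CF        PV=CF/(1+0.0715)^t    t·PV        t(t+1)·PV
  1        50.00        46.6636        46.6636          93.3271
  2        50.00        43.5497        87.0995         261.2985
  3        50.00        40.6437       121.9312         487.7247
  4        50.00        37.9316       151.7264         758.6322
  5        50.00        35.4005       177.0024       1,062.0143
  6        50.00        33.0382       198.2295       1,387.6062
  7        50.00        30.8336       215.8355       1,726.6838
  8     1,050.00       604.2990     4,834.3922      43,509.5301
  Σ                    872.3600     5,832.8802      49,286.8169
P = 872.3600.
Convexity = Σ t(t+1)·PV / [P·(1+y)²] = 49,286.8169 / (872.3600 × 1.148112) = 49.20969.

49.210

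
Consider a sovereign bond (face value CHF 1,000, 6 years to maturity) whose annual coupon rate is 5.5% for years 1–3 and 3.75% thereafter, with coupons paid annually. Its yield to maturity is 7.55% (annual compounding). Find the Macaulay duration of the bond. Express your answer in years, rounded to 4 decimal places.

5.2383 years

Periodic yield y = 0.0755. Discount each cash flow and weight by its year:
  t   CF        PV=CF/(1+0.0755)^t    t·PV
  1        55.00        51.1390        51.1390
  2        55.00        47.5491        95.0981
  3        55.00        44.2111       132.6333
  4        37.50        28.0278       112.1114
  5        37.50        26.0603       130.3014
  6     1,037.50       670.3871     4,022.3223
  Σ                    867.3743     4,543.6055
Price P = Σ PV = 867.3743.
Macaulay duration = Σ(t·PV) / P = 4,543.6055 / 867.3743 = 5.23834 years.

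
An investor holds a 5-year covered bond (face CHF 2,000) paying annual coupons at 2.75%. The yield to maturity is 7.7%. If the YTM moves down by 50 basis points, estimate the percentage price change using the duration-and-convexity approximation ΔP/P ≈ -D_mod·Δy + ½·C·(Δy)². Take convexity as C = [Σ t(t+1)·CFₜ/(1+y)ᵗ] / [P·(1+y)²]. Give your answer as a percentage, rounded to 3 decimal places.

With y = 0.077:
  t   CF        PV=CF/(1+0.077)^t    t·PV        t(t+1)·PV
  1        55.00        51.0678        51.0678         102.1356
  2        55.00        47.4167        94.8334         284.5002
  3        55.00        44.0266       132.0799         528.3197
  4        55.00        40.8790       163.5159         817.5793
  5     2,055.00     1,418.1864     7,090.9319      42,545.5914
  Σ                  1,601.5765     7,532.4288      44,278.1261
P = 1,601.5765; D_Mac = 4.70313 yrs; D_mod = 4.36688 yrs; C = 23.83473.
Duration effect: -4.36688 × (-0.005) = +0.021834
Convexity effect: 0.5 × 23.83473 × (-0.005)² = +0.0002979
ΔP/P ≈ +0.021834 + 0.0002979 = +0.022132 = +2.2132%.

+2.213%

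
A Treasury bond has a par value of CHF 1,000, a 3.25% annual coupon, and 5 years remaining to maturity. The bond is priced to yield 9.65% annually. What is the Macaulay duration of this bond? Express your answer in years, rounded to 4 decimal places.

4.6406 years

Periodic yield y = 0.0965. Discount each cash flow and weight by its year:
  t   CF        PV=CF/(1+0.0965)^t    t·PV
  1        32.50        29.6398        29.6398
  2        32.50        27.0312        54.0625
  3        32.50        24.6523        73.9569
  4        32.50        22.4827        89.9309
  5     1,032.50       651.3987     3,256.9934
  Σ                    755.2047     3,504.5835
Price P = Σ PV = 755.2047.
Macaulay duration = Σ(t·PV) / P = 3,504.5835 / 755.2047 = 4.64057 years.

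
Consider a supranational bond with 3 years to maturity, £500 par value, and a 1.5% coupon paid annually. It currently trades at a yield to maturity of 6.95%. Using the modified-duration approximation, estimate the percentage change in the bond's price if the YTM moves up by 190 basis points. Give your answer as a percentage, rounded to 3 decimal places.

-5.244%

Periodic yield y = 0.0695. Modified duration first:
  t   CF        PV=CF/(1+0.0695)^t    t·PV
  1         7.50         7.0126         7.0126
  2         7.50         6.5569        13.1138
  3       507.50       414.8525     1,244.5574
  Σ                    428.4220     1,264.6839
P = 428.4220; D_Mac = 2.95196 yrs; D_mod = 2.95196/(1+0.0695) = 2.76013 yrs.
ΔP/P ≈ -D_mod · Δy = -2.76013 × (+0.019) = -0.052442 = -5.2442%.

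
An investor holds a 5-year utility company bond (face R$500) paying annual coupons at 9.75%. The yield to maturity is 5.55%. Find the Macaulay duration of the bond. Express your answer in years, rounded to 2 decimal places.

4.26 years

Periodic yield y = 0.0555. Discount each cash flow and weight by its year:
  t   CF        PV=CF/(1+0.0555)^t    t·PV
  1        48.75        46.1866        46.1866
  2        48.75        43.7581        87.5161
  3        48.75        41.4572       124.3716
  4        48.75        39.2773       157.1092
  5       548.75       418.8739     2,094.3697
  Σ                    589.5532     2,509.5533
Price P = Σ PV = 589.5532.
Macaulay duration = Σ(t·PV) / P = 2,509.5533 / 589.5532 = 4.25670 years.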